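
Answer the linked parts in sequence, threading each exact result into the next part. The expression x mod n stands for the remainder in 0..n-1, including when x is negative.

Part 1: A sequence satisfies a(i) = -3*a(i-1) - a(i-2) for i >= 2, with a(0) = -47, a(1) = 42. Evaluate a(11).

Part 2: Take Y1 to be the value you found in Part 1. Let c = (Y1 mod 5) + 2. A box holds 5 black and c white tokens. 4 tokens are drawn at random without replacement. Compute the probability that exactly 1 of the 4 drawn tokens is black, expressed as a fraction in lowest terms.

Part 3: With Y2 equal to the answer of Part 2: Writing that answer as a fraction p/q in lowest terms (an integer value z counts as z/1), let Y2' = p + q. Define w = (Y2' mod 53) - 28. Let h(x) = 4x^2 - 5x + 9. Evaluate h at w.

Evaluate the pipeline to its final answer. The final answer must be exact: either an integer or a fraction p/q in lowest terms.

Part 1: a(2) = -3*(42) - 1*(-47) = -79; iterating: a(2)=-79, a(3)=195, a(4)=-506, a(5)=1323, a(6)=-3463, a(7)=9066, a(8)=-23735, a(9)=62139, a(10)=-162682, a(11)=425907; answer 425907
Part 2: Y1 = 425907; c = 4; total draws C(9,4) = 126; favorable C(5,1)*C(4,3) = 20; P = 10/63; answer 10/63
Part 3: Y2 = 10/63; threaded value p + q = 73; w = -8; 4*(-8)^2 - 5*(-8)^1 + 9 = (256) + (40) + (9) = 305; answer 305

305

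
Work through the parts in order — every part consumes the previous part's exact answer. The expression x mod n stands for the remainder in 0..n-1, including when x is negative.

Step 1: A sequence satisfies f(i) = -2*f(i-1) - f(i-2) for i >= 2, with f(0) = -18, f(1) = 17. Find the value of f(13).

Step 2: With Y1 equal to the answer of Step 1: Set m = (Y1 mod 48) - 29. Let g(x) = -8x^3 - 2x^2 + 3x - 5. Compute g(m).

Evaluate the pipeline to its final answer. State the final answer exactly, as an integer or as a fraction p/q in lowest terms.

109363

Step 1: f(2) = -2*(17) - 1*(-18) = -16; iterating: f(2)=-16, f(3)=15, f(4)=-14, f(5)=13, f(6)=-12, f(7)=11, f(8)=-10, f(9)=9, f(10)=-8, f(11)=7, f(12)=-6, f(13)=5; answer 5
Step 2: Y1 = 5; m = -24; -8*(-24)^3 - 2*(-24)^2 + 3*(-24)^1 - 5 = (110592) + (-1152) + (-72) + (-5) = 109363; answer 109363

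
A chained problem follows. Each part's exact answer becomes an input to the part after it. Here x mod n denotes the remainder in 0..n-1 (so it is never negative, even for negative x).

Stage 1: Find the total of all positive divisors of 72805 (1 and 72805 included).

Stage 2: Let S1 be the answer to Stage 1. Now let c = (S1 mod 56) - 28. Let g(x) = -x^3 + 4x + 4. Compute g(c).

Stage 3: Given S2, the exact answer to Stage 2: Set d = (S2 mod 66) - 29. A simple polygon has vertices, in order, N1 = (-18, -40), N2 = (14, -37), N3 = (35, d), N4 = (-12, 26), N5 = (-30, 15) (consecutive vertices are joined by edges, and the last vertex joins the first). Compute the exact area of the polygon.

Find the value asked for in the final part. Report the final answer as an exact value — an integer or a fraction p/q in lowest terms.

5007/2

Stage 1: 72805 = 5 * 14561; sigma = (1 + 5) * (1 + 14561) = 6 * 14562 = 87372; answer 87372
Stage 2: S1 = 87372; c = -16; -1*(-16)^3 + 4*(-16)^1 + 4 = (4096) + (-64) + (4) = 4036; answer 4036
Stage 3: S2 = 4036; d = -19; cross terms: (-18*-37 - 14*-40)=1226, (14*-19 - 35*-37)=1029, (35*26 - -12*-19)=682, (-12*15 - -30*26)=600, (-30*-40 - -18*15)=1470; twice the area = |5007| = 5007; area = 5007/2; answer 5007/2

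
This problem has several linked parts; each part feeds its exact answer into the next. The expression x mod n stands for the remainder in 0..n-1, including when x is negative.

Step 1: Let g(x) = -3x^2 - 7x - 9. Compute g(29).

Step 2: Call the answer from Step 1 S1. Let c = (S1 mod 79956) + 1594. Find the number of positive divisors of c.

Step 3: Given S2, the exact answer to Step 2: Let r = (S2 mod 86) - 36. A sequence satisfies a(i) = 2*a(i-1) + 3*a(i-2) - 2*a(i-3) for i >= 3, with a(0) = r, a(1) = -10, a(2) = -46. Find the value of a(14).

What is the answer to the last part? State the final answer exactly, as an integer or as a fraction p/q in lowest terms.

Step 1: -3*(29)^2 - 7*(29)^1 - 9 = (-2523) + (-203) + (-9) = -2735; answer -2735
Step 2: S1 = -2735; c = 78815; 78815 = 5 * 11 * 1433; number of divisors = (1+1) * (1+1) * (1+1) = 8; answer 8
Step 3: S2 = 8; r = -28; a(3) = 2*(-46) + 3*(-10) - 2*(-28) = -66; iterating: a(3)=-66, a(4)=-250, a(5)=-606, a(6)=-1830, a(7)=-4978, a(8)=-14234, a(9)=-39742, a(10)=-112230, a(11)=-315218, a(12)=-887642, a(13)=-2496478, a(14)=-7025446; answer -7025446

-7025446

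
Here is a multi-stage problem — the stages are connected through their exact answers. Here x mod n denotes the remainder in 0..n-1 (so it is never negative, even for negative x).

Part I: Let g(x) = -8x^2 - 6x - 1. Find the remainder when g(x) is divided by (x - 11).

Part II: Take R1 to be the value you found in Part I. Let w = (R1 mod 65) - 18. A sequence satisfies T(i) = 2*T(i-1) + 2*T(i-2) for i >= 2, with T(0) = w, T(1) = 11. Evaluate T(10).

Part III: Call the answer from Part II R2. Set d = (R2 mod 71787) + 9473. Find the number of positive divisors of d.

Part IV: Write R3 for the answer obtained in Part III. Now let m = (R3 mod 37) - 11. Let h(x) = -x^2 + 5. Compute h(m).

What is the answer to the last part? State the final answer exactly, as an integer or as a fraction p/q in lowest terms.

Part I: remainder = value at the root: -8*(11)^2 - 6*(11)^1 - 1 = (-968) + (-66) + (-1) = -1035; answer -1035
Part II: R1 = -1035; w = -13; T(2) = 2*(11) + 2*(-13) = -4; iterating: T(2)=-4, T(3)=14, T(4)=20, T(5)=68, T(6)=176, T(7)=488, T(8)=1328, T(9)=3632, T(10)=9920; answer 9920
Part III: R2 = 9920; d = 19393; 19393 = 11 * 41 * 43; number of divisors = (1+1) * (1+1) * (1+1) = 8; answer 8
Part IV: R3 = 8; m = -3; -1*(-3)^2 + 5 = (-9) + (5) = -4; answer -4

-4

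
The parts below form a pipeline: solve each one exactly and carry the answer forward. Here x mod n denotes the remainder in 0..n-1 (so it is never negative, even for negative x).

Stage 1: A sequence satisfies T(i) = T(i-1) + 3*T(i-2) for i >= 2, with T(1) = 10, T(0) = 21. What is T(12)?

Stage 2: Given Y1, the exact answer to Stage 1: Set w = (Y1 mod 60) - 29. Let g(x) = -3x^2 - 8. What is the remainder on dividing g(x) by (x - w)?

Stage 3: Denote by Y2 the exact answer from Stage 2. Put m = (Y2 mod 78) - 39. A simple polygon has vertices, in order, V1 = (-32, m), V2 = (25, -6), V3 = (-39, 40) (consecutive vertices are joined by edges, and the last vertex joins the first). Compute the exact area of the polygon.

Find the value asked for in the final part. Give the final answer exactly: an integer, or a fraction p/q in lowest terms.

Stage 1: T(2) = 1*(10) + 3*(21) = 73; iterating: T(2)=73, T(3)=103, T(4)=322, T(5)=631, T(6)=1597, T(7)=3490, T(8)=8281, T(9)=18751, T(10)=43594, T(11)=99847, T(12)=230629; answer 230629
Stage 2: Y1 = 230629; w = 20; remainder = value at the root: -3*(20)^2 - 8 = (-1200) + (-8) = -1208; answer -1208
Stage 3: Y2 = -1208; m = 1; cross terms: (-32*-6 - 25*1)=167, (25*40 - -39*-6)=766, (-39*1 - -32*40)=1241; twice the area = |2174| = 2174; area = 1087; answer 1087

1087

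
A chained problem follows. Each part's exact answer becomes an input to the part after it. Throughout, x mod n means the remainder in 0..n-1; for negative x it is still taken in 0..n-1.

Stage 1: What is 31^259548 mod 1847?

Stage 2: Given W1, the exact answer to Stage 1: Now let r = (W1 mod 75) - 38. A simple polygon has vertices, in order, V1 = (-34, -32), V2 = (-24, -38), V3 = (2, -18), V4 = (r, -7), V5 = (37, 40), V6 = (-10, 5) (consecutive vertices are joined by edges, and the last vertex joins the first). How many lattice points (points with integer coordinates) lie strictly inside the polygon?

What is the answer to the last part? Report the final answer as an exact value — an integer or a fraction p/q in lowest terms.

Stage 1: squarings mod 1847: 31^1=31, 31^2=961, 31^4=21, 31^8=441, 31^16=546, 31^32=749, 31^64=1360, 31^128=753, 31^256=1827, 31^512=400, 31^1024=1158, 31^2048=42, 31^4096=1764, 31^8192=1348, 31^16384=1503, 31^32768=128, 31^65536=1608, 31^131072=1711; 31^259548 = 31^4 * 31^8 * 31^16 * 31^64 * 31^128 * 31^256 * 31^1024 * 31^4096 * 31^8192 * 31^16384 * 31^32768 * 31^65536 * 31^131072 = 1792 (mod 1847); answer 1792
Stage 2: W1 = 1792; r = 29; cross terms: (-34*-38 - -24*-32)=524, (-24*-18 - 2*-38)=508, (2*-7 - 29*-18)=508, (29*40 - 37*-7)=1419, (37*5 - -10*40)=585, (-10*-32 - -34*5)=490; twice the area = |4034| = 4034; area = 2017; boundary points = 2 + 2 + 1 + 1 + 1 + 1 = 8; strictly interior points = area - boundary/2 + 1 = 2014; answer 2014

2014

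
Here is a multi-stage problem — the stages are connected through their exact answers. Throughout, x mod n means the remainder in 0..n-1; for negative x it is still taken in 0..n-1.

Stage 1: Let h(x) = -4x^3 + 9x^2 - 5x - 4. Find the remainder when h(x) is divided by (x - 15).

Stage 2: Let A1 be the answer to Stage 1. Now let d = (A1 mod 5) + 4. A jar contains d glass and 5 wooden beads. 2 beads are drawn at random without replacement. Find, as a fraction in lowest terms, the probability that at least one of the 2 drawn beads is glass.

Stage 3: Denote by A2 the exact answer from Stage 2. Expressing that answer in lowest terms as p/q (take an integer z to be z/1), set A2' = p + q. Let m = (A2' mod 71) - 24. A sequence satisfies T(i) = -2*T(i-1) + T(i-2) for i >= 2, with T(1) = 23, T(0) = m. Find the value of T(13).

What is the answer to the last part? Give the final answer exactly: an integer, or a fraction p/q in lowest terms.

880483

Stage 1: remainder = value at the root: -4*(15)^3 + 9*(15)^2 - 5*(15)^1 - 4 = (-13500) + (2025) + (-75) + (-4) = -11554; answer -11554
Stage 2: A1 = -11554; d = 5; total draws C(10,2) = 45; complement C(5,2) = 10; favorable 45 - 10 = 35; P = 7/9; answer 7/9
Stage 3: A2 = 7/9; threaded value p + q = 16; m = -8; T(2) = -2*(23) + 1*(-8) = -54; iterating: T(2)=-54, T(3)=131, T(4)=-316, T(5)=763, T(6)=-1842, T(7)=4447, T(8)=-10736, T(9)=25919, T(10)=-62574, T(11)=151067, T(12)=-364708, T(13)=880483; answer 880483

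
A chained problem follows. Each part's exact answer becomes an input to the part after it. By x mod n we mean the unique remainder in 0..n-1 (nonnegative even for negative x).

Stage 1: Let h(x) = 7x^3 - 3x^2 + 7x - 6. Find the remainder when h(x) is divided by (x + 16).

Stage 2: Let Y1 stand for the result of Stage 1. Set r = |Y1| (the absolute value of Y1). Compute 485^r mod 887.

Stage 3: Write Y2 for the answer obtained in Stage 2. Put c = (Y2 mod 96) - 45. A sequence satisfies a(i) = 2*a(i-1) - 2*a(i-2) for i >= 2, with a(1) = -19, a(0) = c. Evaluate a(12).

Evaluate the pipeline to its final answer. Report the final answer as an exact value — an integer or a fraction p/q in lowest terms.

Stage 1: remainder = value at the root: 7*(-16)^3 - 3*(-16)^2 + 7*(-16)^1 - 6 = (-28672) + (-768) + (-112) + (-6) = -29558; answer -29558
Stage 2: Y1 = -29558; r = 29558; squarings mod 887: 485^1=485, 485^2=170, 485^4=516, 485^8=156, 485^16=387, 485^32=753, 485^64=216, 485^128=532, 485^256=71, 485^512=606, 485^1024=18, 485^2048=324, 485^4096=310, 485^8192=304, 485^16384=168; 485^29558 = 485^2 * 485^4 * 485^16 * 485^32 * 485^64 * 485^256 * 485^512 * 485^4096 * 485^8192 * 485^16384 = 257 (mod 887); answer 257
Stage 3: Y2 = 257; c = 20; a(2) = 2*(-19) - 2*(20) = -78; iterating: a(2)=-78, a(3)=-118, a(4)=-80, a(5)=76, a(6)=312, a(7)=472, a(8)=320, a(9)=-304, a(10)=-1248, a(11)=-1888, a(12)=-1280; answer -1280

-1280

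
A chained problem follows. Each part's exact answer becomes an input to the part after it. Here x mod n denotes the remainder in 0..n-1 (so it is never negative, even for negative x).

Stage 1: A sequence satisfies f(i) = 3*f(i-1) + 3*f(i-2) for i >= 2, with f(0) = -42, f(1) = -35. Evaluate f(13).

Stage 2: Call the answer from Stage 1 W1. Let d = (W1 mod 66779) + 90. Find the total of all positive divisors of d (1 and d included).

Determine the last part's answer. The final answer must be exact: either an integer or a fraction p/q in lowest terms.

Stage 1: f(2) = 3*(-35) + 3*(-42) = -231; iterating: f(2)=-231, f(3)=-798, f(4)=-3087, f(5)=-11655, f(6)=-44226, f(7)=-167643, f(8)=-635607, f(9)=-2409750, f(10)=-9136071, f(11)=-34637463, f(12)=-131320602, f(13)=-497874195; answer -497874195
Stage 2: W1 = -497874195; d = 30119; 30119 is prime, so its only divisors are 1 and 30119; sigma = 1 + 30119 = 30120; answer 30120

30120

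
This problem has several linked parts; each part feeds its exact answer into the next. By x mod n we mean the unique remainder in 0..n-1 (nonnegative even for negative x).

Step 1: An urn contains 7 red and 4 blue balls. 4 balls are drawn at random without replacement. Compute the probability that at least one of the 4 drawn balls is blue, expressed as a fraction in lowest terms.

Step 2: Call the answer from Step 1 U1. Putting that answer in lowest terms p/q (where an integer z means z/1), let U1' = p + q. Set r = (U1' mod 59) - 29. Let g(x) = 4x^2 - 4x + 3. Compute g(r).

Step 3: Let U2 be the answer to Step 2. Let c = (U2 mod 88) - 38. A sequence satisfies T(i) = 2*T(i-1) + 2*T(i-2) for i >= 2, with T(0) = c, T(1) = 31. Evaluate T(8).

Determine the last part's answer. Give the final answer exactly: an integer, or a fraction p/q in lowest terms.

4816

Step 1: total draws C(11,4) = 330; complement C(7,4) = 35; favorable 330 - 35 = 295; P = 59/66; answer 59/66
Step 2: U1 = 59/66; threaded value p + q = 125; r = -22; 4*(-22)^2 - 4*(-22)^1 + 3 = (1936) + (88) + (3) = 2027; answer 2027
Step 3: U2 = 2027; c = -35; T(2) = 2*(31) + 2*(-35) = -8; iterating: T(2)=-8, T(3)=46, T(4)=76, T(5)=244, T(6)=640, T(7)=1768, T(8)=4816; answer 4816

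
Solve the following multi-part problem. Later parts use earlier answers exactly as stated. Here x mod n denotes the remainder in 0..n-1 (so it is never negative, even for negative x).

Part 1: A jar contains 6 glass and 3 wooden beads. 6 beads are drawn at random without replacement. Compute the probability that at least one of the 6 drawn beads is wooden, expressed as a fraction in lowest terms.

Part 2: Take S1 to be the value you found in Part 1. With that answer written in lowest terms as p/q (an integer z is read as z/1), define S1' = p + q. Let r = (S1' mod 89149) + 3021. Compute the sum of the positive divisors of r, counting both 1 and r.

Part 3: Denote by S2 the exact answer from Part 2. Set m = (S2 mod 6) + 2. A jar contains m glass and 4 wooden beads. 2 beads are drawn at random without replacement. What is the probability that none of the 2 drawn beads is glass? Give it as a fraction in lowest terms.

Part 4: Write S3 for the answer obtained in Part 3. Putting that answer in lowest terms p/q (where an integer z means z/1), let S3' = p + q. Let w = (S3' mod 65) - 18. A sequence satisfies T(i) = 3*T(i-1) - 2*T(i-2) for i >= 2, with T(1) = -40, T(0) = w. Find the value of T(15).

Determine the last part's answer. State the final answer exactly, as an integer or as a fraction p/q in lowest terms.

-950254

Part 1: total draws C(9,6) = 84; complement C(6,6) = 1; favorable 84 - 1 = 83; P = 83/84; answer 83/84
Part 2: S1 = 83/84; threaded value p + q = 167; r = 3188; 3188 = 2^2 * 797; sigma = (1 + 2 + 4) * (1 + 797) = 7 * 798 = 5586; answer 5586
Part 3: S2 = 5586; m = 2; total draws C(6,2) = 15; favorable C(4,2) = 6; P = 2/5; answer 2/5
Part 4: S3 = 2/5; threaded value p + q = 7; w = -11; T(2) = 3*(-40) - 2*(-11) = -98; iterating: T(2)=-98, T(3)=-214, T(4)=-446, T(5)=-910, T(6)=-1838, T(7)=-3694, T(8)=-7406, T(9)=-14830, T(10)=-29678, T(11)=-59374, T(12)=-118766, T(13)=-237550, T(14)=-475118, T(15)=-950254; answer -950254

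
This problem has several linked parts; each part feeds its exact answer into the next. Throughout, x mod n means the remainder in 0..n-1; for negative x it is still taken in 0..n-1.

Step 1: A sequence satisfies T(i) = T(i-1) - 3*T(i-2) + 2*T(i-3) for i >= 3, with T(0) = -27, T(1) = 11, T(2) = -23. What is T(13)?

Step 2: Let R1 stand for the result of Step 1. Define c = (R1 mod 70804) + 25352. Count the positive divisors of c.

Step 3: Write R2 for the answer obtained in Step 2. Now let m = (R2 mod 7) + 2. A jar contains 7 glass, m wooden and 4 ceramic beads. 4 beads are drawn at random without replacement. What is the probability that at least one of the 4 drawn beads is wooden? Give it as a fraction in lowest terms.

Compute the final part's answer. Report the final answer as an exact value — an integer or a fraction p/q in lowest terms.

69/91

Step 1: T(3) = 1*(-23) - 3*(11) + 2*(-27) = -110; iterating: T(3)=-110, T(4)=-19, T(5)=265, T(6)=102, T(7)=-731, T(8)=-507, T(9)=1890, T(10)=1949, T(11)=-4735, T(12)=-6802, T(13)=11301; answer 11301
Step 2: R1 = 11301; c = 36653; 36653 is prime, so its only divisors are 1 and 36653; count = 2; answer 2
Step 3: R2 = 2; m = 4; total draws C(15,4) = 1365; complement C(11,4) = 330; favorable 1365 - 330 = 1035; P = 69/91; answer 69/91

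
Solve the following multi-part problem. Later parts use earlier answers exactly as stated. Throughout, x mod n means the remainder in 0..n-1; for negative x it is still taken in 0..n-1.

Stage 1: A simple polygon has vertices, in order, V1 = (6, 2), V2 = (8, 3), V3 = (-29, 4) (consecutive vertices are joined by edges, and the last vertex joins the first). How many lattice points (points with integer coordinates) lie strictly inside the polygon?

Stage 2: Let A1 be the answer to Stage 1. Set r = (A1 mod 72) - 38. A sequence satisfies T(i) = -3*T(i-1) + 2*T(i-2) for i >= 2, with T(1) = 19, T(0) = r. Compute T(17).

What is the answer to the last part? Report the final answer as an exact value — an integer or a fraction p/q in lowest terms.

Stage 1: cross terms: (6*3 - 8*2)=2, (8*4 - -29*3)=119, (-29*2 - 6*4)=-82; twice the area = |39| = 39; area = 39/2; boundary points = 1 + 1 + 1 = 3; strictly interior points = area - boundary/2 + 1 = 19; answer 19
Stage 2: A1 = 19; r = -19; T(2) = -3*(19) + 2*(-19) = -95; iterating: T(2)=-95, T(3)=323, T(4)=-1159, T(5)=4123, T(6)=-14687, T(7)=52307, T(8)=-186295, T(9)=663499, T(10)=-2363087, T(11)=8416259, T(12)=-29974951, T(13)=106757371, T(14)=-380222015, T(15)=1354180787, T(16)=-4822986391, T(17)=17177320747; answer 17177320747

17177320747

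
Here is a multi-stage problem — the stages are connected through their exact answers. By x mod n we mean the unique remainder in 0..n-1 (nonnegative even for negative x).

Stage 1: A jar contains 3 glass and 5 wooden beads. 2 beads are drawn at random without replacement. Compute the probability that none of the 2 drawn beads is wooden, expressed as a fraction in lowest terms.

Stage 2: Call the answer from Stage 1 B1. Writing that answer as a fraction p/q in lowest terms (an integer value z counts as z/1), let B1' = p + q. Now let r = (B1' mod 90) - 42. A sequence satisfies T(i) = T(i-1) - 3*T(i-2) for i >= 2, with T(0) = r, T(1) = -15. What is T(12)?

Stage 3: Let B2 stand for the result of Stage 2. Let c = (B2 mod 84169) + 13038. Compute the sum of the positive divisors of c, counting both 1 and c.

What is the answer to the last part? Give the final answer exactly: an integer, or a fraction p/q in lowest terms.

Stage 1: total draws C(8,2) = 28; favorable C(3,2) = 3; P = 3/28; answer 3/28
Stage 2: B1 = 3/28; threaded value p + q = 31; r = -11; T(2) = 1*(-15) - 3*(-11) = 18; iterating: T(2)=18, T(3)=63, T(4)=9, T(5)=-180, T(6)=-207, T(7)=333, T(8)=954, T(9)=-45, T(10)=-2907, T(11)=-2772, T(12)=5949; answer 5949
Stage 3: B2 = 5949; c = 18987; 18987 = 3 * 6329; sigma = (1 + 3) * (1 + 6329) = 4 * 6330 = 25320; answer 25320

25320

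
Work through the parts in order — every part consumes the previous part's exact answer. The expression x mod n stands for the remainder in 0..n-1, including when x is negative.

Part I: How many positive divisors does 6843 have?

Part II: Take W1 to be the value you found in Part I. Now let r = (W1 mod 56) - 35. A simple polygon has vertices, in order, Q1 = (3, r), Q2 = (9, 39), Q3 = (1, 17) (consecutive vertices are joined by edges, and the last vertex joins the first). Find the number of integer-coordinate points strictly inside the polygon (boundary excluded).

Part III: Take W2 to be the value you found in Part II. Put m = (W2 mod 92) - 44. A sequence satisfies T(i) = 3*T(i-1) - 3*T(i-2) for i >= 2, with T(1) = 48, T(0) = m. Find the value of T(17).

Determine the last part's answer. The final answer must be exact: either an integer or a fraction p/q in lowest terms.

629856

Part I: 6843 = 3 * 2281; number of divisors = (1+1) * (1+1) = 4; answer 4
Part II: W1 = 4; r = -31; cross terms: (3*39 - 9*-31)=396, (9*17 - 1*39)=114, (1*-31 - 3*17)=-82; twice the area = |428| = 428; area = 214; boundary points = 2 + 2 + 2 = 6; strictly interior points = area - boundary/2 + 1 = 212; answer 212
Part III: W2 = 212; m = -16; T(2) = 3*(48) - 3*(-16) = 192; iterating: T(2)=192, T(3)=432, T(4)=720, T(5)=864, T(6)=432, T(7)=-1296, T(8)=-5184, T(9)=-11664, T(10)=-19440, T(11)=-23328, T(12)=-11664, T(13)=34992, T(14)=139968, T(15)=314928, T(16)=524880, T(17)=629856; answer 629856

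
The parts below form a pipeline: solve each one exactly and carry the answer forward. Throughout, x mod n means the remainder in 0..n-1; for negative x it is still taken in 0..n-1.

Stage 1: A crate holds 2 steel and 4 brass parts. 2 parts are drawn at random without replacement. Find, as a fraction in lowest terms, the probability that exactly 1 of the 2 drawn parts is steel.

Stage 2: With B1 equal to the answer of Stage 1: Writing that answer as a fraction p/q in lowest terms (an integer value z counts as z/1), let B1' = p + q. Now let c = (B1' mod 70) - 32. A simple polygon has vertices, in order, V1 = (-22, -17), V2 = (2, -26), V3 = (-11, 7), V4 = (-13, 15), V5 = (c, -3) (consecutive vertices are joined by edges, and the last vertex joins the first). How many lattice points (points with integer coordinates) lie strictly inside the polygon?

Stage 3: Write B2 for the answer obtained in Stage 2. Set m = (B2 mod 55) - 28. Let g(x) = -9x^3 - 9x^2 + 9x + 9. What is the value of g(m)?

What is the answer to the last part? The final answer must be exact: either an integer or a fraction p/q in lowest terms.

Stage 1: total draws C(6,2) = 15; favorable C(2,1)*C(4,1) = 8; P = 8/15; answer 8/15
Stage 2: B1 = 8/15; threaded value p + q = 23; c = -9; cross terms: (-22*-26 - 2*-17)=606, (2*7 - -11*-26)=-272, (-11*15 - -13*7)=-74, (-13*-3 - -9*15)=174, (-9*-17 - -22*-3)=87; twice the area = |521| = 521; area = 521/2; boundary points = 3 + 1 + 2 + 2 + 1 = 9; strictly interior points = area - boundary/2 + 1 = 257; answer 257
Stage 3: B2 = 257; m = 9; -9*(9)^3 - 9*(9)^2 + 9*(9)^1 + 9 = (-6561) + (-729) + (81) + (9) = -7200; answer -7200

-7200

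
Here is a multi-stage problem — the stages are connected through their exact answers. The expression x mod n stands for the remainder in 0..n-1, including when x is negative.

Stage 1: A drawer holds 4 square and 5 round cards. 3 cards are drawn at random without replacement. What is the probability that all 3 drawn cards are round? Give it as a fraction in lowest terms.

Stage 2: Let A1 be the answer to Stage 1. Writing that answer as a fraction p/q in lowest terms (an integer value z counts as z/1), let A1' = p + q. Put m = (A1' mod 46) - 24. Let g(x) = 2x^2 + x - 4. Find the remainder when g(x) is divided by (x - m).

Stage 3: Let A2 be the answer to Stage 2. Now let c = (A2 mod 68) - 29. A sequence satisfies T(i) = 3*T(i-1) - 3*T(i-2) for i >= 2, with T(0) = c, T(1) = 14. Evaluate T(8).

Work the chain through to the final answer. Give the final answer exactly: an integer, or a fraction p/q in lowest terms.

-2592

Stage 1: total draws C(9,3) = 84; favorable C(5,3) = 10; P = 5/42; answer 5/42
Stage 2: A1 = 5/42; threaded value p + q = 47; m = -23; remainder = value at the root: 2*(-23)^2 + 1*(-23)^1 - 4 = (1058) + (-23) + (-4) = 1031; answer 1031
Stage 3: A2 = 1031; c = -18; T(2) = 3*(14) - 3*(-18) = 96; iterating: T(2)=96, T(3)=246, T(4)=450, T(5)=612, T(6)=486, T(7)=-378, T(8)=-2592; answer -2592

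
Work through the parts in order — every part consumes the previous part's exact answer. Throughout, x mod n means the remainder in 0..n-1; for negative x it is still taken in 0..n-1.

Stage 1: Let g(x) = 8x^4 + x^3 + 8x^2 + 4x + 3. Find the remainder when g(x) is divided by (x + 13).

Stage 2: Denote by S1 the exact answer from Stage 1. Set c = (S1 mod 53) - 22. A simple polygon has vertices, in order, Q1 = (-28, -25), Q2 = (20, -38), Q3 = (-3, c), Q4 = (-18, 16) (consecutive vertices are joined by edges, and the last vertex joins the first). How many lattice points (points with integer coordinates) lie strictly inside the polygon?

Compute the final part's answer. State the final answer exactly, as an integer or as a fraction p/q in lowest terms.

Stage 1: remainder = value at the root: 8*(-13)^4 + 1*(-13)^3 + 8*(-13)^2 + 4*(-13)^1 + 3 = (228488) + (-2197) + (1352) + (-52) + (3) = 227594; answer 227594
Stage 2: S1 = 227594; c = -10; cross terms: (-28*-38 - 20*-25)=1564, (20*-10 - -3*-38)=-314, (-3*16 - -18*-10)=-228, (-18*-25 - -28*16)=898; twice the area = |1920| = 1920; area = 960; boundary points = 1 + 1 + 1 + 1 = 4; strictly interior points = area - boundary/2 + 1 = 959; answer 959

959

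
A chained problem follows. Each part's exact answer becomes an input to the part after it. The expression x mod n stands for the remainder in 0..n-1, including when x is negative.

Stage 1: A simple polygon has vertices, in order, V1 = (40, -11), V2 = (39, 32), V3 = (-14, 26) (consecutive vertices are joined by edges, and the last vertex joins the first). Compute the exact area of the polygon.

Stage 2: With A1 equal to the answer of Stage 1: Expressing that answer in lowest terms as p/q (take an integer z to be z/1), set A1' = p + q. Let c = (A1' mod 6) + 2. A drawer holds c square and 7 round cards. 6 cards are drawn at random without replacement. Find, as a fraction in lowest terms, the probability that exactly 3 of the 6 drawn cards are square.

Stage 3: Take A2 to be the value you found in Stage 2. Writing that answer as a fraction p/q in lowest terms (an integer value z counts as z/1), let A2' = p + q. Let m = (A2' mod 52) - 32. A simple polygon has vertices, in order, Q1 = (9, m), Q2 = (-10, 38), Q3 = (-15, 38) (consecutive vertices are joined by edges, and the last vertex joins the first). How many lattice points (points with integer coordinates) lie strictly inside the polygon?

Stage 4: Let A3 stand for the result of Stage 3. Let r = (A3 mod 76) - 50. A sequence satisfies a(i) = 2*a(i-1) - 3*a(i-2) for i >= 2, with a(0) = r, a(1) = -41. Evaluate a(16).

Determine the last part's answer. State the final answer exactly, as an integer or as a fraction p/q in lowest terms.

Stage 1: cross terms: (40*32 - 39*-11)=1709, (39*26 - -14*32)=1462, (-14*-11 - 40*26)=-886; twice the area = |2285| = 2285; area = 2285/2; answer 2285/2
Stage 2: A1 = 2285/2; threaded value p + q = 2287; c = 3; total draws C(10,6) = 210; favorable C(3,3)*C(7,3) = 35; P = 1/6; answer 1/6
Stage 3: A2 = 1/6; threaded value p + q = 7; m = -25; cross terms: (9*38 - -10*-25)=92, (-10*38 - -15*38)=190, (-15*-25 - 9*38)=33; twice the area = |315| = 315; area = 315/2; boundary points = 1 + 5 + 3 = 9; strictly interior points = area - boundary/2 + 1 = 154; answer 154
Stage 4: A3 = 154; r = -48; a(2) = 2*(-41) - 3*(-48) = 62; iterating: a(2)=62, a(3)=247, a(4)=308, a(5)=-125, a(6)=-1174, a(7)=-1973, a(8)=-424, a(9)=5071, a(10)=11414, a(11)=7615, a(12)=-19012, a(13)=-60869, a(14)=-64702, a(15)=53203, a(16)=300512; answer 300512

300512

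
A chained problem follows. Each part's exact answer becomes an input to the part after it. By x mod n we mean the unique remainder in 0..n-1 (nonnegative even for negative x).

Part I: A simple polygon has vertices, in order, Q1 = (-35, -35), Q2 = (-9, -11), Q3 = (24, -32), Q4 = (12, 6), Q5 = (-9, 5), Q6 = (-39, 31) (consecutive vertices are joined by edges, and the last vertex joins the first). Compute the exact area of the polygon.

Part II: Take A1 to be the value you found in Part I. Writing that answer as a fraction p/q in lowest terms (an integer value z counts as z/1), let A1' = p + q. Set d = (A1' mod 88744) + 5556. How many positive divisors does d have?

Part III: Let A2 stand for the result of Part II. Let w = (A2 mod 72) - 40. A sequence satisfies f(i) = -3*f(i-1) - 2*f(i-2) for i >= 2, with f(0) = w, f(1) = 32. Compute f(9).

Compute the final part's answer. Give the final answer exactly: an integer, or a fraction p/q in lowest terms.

2072

Part I: cross terms: (-35*-11 - -9*-35)=70, (-9*-32 - 24*-11)=552, (24*6 - 12*-32)=528, (12*5 - -9*6)=114, (-9*31 - -39*5)=-84, (-39*-35 - -35*31)=2450; twice the area = |3630| = 3630; area = 1815; answer 1815
Part II: A1 = 1815; threaded value p + q = 1816; d = 7372; 7372 = 2^2 * 19 * 97; number of divisors = (2+1) * (1+1) * (1+1) = 12; answer 12
Part III: A2 = 12; w = -28; f(2) = -3*(32) - 2*(-28) = -40; iterating: f(2)=-40, f(3)=56, f(4)=-88, f(5)=152, f(6)=-280, f(7)=536, f(8)=-1048, f(9)=2072; answer 2072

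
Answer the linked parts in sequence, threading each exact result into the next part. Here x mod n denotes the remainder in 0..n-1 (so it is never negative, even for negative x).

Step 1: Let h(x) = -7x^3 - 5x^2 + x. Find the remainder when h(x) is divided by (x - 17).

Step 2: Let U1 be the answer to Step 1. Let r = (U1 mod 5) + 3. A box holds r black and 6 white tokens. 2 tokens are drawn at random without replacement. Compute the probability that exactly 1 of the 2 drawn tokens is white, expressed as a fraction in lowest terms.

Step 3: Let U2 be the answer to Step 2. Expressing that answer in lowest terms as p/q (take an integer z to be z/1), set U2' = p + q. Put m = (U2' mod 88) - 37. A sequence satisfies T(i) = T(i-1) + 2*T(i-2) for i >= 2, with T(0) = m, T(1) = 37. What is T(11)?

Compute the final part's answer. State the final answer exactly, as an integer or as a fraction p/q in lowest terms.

15723

Step 1: remainder = value at the root: -7*(17)^3 - 5*(17)^2 + 1*(17)^1 = (-34391) + (-1445) + (17) = -35819; answer -35819
Step 2: U1 = -35819; r = 4; total draws C(10,2) = 45; favorable C(6,1)*C(4,1) = 24; P = 8/15; answer 8/15
Step 3: U2 = 8/15; threaded value p + q = 23; m = -14; T(2) = 1*(37) + 2*(-14) = 9; iterating: T(2)=9, T(3)=83, T(4)=101, T(5)=267, T(6)=469, T(7)=1003, T(8)=1941, T(9)=3947, T(10)=7829, T(11)=15723; answer 15723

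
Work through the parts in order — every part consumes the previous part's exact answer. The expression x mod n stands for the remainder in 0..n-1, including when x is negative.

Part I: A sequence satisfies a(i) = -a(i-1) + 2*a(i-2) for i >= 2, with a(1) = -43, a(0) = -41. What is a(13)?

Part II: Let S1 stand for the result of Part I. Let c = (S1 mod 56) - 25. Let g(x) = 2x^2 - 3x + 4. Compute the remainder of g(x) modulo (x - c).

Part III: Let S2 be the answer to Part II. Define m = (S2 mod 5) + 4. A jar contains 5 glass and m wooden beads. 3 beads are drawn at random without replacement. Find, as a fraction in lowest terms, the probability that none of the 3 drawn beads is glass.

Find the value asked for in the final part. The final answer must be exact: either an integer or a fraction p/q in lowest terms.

Part I: a(2) = -1*(-43) + 2*(-41) = -39; iterating: a(2)=-39, a(3)=-47, a(4)=-31, a(5)=-63, a(6)=1, a(7)=-127, a(8)=129, a(9)=-383, a(10)=641, a(11)=-1407, a(12)=2689, a(13)=-5503; answer -5503
Part II: S1 = -5503; c = 16; remainder = value at the root: 2*(16)^2 - 3*(16)^1 + 4 = (512) + (-48) + (4) = 468; answer 468
Part III: S2 = 468; m = 7; total draws C(12,3) = 220; favorable C(7,3) = 35; P = 7/44; answer 7/44

7/44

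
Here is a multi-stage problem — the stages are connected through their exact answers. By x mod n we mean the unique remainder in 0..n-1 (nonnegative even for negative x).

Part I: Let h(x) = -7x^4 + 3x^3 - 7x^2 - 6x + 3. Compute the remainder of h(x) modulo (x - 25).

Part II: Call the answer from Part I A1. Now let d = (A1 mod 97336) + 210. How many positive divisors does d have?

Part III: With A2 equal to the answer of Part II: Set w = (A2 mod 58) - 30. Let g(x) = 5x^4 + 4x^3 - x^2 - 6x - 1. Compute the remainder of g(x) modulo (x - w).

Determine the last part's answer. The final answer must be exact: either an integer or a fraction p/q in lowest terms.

Part I: remainder = value at the root: -7*(25)^4 + 3*(25)^3 - 7*(25)^2 - 6*(25)^1 + 3 = (-2734375) + (46875) + (-4375) + (-150) + (3) = -2692022; answer -2692022
Part II: A1 = -2692022; d = 33596; 33596 = 2^2 * 37 * 227; number of divisors = (2+1) * (1+1) * (1+1) = 12; answer 12
Part III: A2 = 12; w = -18; remainder = value at the root: 5*(-18)^4 + 4*(-18)^3 - 1*(-18)^2 - 6*(-18)^1 - 1 = (524880) + (-23328) + (-324) + (108) + (-1) = 501335; answer 501335

501335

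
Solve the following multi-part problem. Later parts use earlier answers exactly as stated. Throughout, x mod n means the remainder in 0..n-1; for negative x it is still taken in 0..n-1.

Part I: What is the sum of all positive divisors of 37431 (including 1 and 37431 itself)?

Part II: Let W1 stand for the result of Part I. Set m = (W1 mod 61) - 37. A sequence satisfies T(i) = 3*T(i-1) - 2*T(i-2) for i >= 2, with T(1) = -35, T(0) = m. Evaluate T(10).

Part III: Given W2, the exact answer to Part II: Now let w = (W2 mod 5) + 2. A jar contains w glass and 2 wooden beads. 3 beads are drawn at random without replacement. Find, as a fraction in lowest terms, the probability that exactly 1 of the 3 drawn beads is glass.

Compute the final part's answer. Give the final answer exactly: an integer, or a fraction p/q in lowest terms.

3/10

Part I: 37431 = 3^2 * 4159; sigma = (1 + 3 + 9) * (1 + 4159) = 13 * 4160 = 54080; answer 54080
Part II: W1 = 54080; m = -3; T(2) = 3*(-35) - 2*(-3) = -99; iterating: T(2)=-99, T(3)=-227, T(4)=-483, T(5)=-995, T(6)=-2019, T(7)=-4067, T(8)=-8163, T(9)=-16355, T(10)=-32739; answer -32739
Part III: W2 = -32739; w = 3; total draws C(5,3) = 10; favorable C(3,1)*C(2,2) = 3; P = 3/10; answer 3/10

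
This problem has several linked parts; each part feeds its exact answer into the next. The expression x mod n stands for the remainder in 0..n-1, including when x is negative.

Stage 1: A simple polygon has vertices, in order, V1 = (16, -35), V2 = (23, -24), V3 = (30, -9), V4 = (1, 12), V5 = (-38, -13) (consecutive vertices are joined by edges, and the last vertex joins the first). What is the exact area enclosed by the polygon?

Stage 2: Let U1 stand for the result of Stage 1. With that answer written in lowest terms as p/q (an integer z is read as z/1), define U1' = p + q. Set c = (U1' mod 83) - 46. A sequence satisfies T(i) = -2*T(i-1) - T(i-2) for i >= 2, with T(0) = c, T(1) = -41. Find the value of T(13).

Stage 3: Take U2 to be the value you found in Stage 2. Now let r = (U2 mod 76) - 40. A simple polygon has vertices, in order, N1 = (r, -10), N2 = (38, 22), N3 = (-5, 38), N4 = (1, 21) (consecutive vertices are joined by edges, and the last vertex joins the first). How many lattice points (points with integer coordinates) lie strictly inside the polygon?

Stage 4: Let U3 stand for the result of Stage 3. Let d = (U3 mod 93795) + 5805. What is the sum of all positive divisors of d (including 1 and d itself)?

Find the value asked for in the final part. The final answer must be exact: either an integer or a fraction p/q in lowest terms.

Stage 1: cross terms: (16*-24 - 23*-35)=421, (23*-9 - 30*-24)=513, (30*12 - 1*-9)=369, (1*-13 - -38*12)=443, (-38*-35 - 16*-13)=1538; twice the area = |3284| = 3284; area = 1642; answer 1642
Stage 2: U1 = 1642; threaded value p + q = 1643; c = 20; T(2) = -2*(-41) - 1*(20) = 62; iterating: T(2)=62, T(3)=-83, T(4)=104, T(5)=-125, T(6)=146, T(7)=-167, T(8)=188, T(9)=-209, T(10)=230, T(11)=-251, T(12)=272, T(13)=-293; answer -293
Stage 3: U2 = -293; r = -29; cross terms: (-29*22 - 38*-10)=-258, (38*38 - -5*22)=1554, (-5*21 - 1*38)=-143, (1*-10 - -29*21)=599; twice the area = |1752| = 1752; area = 876; boundary points = 1 + 1 + 1 + 1 = 4; strictly interior points = area - boundary/2 + 1 = 875; answer 875
Stage 4: U3 = 875; d = 6680; 6680 = 2^3 * 5 * 167; sigma = (1 + 2 + 4 + 8) * (1 + 5) * (1 + 167) = 15 * 6 * 168 = 15120; answer 15120

15120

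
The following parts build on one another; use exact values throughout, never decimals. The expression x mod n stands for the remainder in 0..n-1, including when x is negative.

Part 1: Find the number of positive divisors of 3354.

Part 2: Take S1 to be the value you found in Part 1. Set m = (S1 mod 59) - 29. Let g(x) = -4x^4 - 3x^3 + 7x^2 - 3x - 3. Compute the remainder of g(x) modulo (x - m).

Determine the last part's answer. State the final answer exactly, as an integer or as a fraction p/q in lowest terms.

-106434

Part 1: 3354 = 2 * 3 * 13 * 43; number of divisors = (1+1) * (1+1) * (1+1) * (1+1) = 16; answer 16
Part 2: S1 = 16; m = -13; remainder = value at the root: -4*(-13)^4 - 3*(-13)^3 + 7*(-13)^2 - 3*(-13)^1 - 3 = (-114244) + (6591) + (1183) + (39) + (-3) = -106434; answer -106434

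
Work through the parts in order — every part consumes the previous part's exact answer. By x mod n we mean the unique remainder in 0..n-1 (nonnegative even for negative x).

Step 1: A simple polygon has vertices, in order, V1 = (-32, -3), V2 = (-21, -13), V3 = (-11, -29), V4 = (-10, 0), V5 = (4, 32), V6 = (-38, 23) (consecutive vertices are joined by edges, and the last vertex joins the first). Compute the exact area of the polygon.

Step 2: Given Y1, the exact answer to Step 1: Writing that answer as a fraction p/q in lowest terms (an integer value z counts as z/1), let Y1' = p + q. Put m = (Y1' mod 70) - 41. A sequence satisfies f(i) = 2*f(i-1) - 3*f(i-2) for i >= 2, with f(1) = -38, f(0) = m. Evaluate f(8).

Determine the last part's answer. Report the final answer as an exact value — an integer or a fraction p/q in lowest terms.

Step 1: cross terms: (-32*-13 - -21*-3)=353, (-21*-29 - -11*-13)=466, (-11*0 - -10*-29)=-290, (-10*32 - 4*0)=-320, (4*23 - -38*32)=1308, (-38*-3 - -32*23)=850; twice the area = |2367| = 2367; area = 2367/2; answer 2367/2
Step 2: Y1 = 2367/2; threaded value p + q = 2369; m = 18; f(2) = 2*(-38) - 3*(18) = -130; iterating: f(2)=-130, f(3)=-146, f(4)=98, f(5)=634, f(6)=974, f(7)=46, f(8)=-2830; answer -2830

-2830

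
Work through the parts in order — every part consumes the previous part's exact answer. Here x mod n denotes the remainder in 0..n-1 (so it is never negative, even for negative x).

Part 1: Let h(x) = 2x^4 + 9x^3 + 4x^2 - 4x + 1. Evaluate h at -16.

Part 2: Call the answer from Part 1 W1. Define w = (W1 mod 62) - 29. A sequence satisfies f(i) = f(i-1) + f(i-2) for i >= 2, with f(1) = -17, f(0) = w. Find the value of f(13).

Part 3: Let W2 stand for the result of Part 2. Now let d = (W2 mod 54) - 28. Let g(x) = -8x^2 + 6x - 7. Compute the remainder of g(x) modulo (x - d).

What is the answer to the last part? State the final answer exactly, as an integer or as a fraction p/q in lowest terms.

Part 1: 2*(-16)^4 + 9*(-16)^3 + 4*(-16)^2 - 4*(-16)^1 + 1 = (131072) + (-36864) + (1024) + (64) + (1) = 95297; answer 95297
Part 2: W1 = 95297; w = -26; f(2) = 1*(-17) + 1*(-26) = -43; iterating: f(2)=-43, f(3)=-60, f(4)=-103, f(5)=-163, f(6)=-266, f(7)=-429, f(8)=-695, f(9)=-1124, f(10)=-1819, f(11)=-2943, f(12)=-4762, f(13)=-7705; answer -7705
Part 3: W2 = -7705; d = -11; remainder = value at the root: -8*(-11)^2 + 6*(-11)^1 - 7 = (-968) + (-66) + (-7) = -1041; answer -1041

-1041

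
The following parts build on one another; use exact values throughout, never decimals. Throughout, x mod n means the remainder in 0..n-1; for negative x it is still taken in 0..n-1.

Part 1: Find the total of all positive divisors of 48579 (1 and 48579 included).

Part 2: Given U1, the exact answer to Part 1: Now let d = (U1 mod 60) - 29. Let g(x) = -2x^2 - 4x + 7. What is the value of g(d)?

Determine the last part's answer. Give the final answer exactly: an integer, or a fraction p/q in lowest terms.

Part 1: 48579 = 3 * 16193; sigma = (1 + 3) * (1 + 16193) = 4 * 16194 = 64776; answer 64776
Part 2: U1 = 64776; d = 7; -2*(7)^2 - 4*(7)^1 + 7 = (-98) + (-28) + (7) = -119; answer -119

-119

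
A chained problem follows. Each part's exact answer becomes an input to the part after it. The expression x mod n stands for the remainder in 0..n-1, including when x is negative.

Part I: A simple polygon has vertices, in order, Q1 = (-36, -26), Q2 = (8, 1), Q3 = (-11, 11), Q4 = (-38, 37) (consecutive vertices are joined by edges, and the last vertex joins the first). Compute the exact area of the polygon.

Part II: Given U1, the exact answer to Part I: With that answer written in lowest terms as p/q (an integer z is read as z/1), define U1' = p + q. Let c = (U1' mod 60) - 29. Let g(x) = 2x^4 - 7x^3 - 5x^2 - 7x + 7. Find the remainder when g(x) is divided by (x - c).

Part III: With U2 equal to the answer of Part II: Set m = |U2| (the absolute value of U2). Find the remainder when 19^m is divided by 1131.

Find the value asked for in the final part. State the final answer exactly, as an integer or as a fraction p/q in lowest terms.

556

Part I: cross terms: (-36*1 - 8*-26)=172, (8*11 - -11*1)=99, (-11*37 - -38*11)=11, (-38*-26 - -36*37)=2320; twice the area = |2602| = 2602; area = 1301; answer 1301
Part II: U1 = 1301; threaded value p + q = 1302; c = 13; remainder = value at the root: 2*(13)^4 - 7*(13)^3 - 5*(13)^2 - 7*(13)^1 + 7 = (57122) + (-15379) + (-845) + (-91) + (7) = 40814; answer 40814
Part III: U2 = 40814; m = 40814; squarings mod 1131: 19^1=19, 19^2=361, 19^4=256, 19^8=1069, 19^16=451, 19^32=952, 19^64=373, 19^128=16, 19^256=256, 19^512=1069, 19^1024=451, 19^2048=952, 19^4096=373, 19^8192=16, 19^16384=256, 19^32768=1069; 19^40814 = 19^2 * 19^4 * 19^8 * 19^32 * 19^64 * 19^256 * 19^512 * 19^1024 * 19^2048 * 19^4096 * 19^32768 = 556 (mod 1131); answer 556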